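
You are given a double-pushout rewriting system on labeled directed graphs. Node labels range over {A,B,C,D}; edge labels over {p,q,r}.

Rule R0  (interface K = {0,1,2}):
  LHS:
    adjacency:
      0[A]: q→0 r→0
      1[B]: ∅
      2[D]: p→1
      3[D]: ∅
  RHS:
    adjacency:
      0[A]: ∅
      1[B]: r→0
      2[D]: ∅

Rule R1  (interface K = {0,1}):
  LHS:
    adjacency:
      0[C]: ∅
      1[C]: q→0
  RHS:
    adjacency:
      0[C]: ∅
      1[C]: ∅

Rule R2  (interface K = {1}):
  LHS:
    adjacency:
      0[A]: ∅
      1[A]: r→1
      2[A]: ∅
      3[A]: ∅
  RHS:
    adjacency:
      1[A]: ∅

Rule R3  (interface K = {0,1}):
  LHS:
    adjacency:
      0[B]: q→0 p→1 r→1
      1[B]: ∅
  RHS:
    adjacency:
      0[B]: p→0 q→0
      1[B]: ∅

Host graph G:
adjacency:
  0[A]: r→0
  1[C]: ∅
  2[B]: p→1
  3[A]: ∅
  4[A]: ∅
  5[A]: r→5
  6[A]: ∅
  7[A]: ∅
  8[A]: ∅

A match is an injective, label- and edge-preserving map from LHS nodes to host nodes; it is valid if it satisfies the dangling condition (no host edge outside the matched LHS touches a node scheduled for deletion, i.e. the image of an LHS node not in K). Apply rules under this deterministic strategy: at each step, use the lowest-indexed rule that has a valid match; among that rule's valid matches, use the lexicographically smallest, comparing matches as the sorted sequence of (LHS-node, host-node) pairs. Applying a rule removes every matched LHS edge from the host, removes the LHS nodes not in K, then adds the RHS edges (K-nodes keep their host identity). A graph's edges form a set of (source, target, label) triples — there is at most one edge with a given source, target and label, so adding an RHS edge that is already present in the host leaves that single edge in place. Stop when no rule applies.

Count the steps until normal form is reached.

Answer: 2

Rewrite trace:
start.  V:9 E:3  edges: 0-r->0 2-p->1 5-r->5
1. fire R2 via {0↦3, 1↦0, 2↦4, 3↦6}  →  V:6 E:2  edges: 2-p->1 5-r->5
2. fire R2 via {0↦0, 1↦5, 2↦7, 3↦8}  →  V:3 E:1  edges: 2-p->1
normal form: no rule applies after step 2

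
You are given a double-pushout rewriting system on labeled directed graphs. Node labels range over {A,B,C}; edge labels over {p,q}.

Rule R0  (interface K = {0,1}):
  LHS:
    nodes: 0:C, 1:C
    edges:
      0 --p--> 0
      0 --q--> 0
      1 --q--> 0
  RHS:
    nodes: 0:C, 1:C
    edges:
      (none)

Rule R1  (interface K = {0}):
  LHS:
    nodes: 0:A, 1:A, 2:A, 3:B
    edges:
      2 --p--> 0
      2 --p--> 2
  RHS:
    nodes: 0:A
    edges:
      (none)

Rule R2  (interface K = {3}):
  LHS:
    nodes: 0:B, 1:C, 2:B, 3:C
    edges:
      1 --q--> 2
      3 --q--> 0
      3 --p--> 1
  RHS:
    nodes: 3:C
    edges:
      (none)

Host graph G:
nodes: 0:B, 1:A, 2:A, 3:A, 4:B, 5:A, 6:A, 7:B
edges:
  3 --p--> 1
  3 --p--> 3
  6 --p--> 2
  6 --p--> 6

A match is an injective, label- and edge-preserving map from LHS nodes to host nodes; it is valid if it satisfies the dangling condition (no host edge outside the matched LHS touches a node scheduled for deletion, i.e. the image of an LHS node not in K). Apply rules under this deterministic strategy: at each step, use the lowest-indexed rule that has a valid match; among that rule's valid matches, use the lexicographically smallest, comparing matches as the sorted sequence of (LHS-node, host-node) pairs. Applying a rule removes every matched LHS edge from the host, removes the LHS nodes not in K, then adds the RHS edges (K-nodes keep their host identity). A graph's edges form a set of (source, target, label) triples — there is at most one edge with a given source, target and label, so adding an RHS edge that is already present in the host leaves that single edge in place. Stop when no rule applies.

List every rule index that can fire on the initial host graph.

Answer: [R1]

Rewrite trace:
R0: no valid match — LHS pattern not found
R1: 6 valid matches — {0↦1, 1↦5, 2↦3, 3↦0}, {0↦1, 1↦5, 2↦3, 3↦4}, {0↦1, 1↦5, 2↦3, 3↦7} (+3 more)
R2: no valid match — LHS pattern not found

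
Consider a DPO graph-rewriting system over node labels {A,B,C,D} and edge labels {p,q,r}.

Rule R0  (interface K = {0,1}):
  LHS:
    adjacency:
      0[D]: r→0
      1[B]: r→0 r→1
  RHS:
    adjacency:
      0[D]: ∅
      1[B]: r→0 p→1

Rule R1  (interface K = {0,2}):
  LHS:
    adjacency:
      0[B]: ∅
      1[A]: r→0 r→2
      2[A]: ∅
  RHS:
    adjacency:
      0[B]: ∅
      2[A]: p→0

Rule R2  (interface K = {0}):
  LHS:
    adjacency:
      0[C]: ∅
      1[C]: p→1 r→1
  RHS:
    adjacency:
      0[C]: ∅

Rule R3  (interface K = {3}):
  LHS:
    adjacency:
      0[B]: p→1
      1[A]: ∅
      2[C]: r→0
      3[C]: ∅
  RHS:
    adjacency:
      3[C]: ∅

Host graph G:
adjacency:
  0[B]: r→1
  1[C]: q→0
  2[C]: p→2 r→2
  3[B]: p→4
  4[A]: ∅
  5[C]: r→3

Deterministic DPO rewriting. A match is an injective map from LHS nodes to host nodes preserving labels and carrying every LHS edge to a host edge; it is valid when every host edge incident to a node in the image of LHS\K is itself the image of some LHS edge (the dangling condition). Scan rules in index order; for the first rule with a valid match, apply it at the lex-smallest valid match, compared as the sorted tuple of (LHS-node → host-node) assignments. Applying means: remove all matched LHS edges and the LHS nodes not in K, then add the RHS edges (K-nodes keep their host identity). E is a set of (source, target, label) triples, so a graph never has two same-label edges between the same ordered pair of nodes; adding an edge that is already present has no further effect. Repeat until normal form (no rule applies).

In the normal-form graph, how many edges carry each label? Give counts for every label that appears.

initial: |V|=6 |E|=6  E = 0-r->1 1-q->0 2-p->2 2-r->2 3-p->4 5-r->3
step 1: apply R2 at {0↦1, 1↦2}  → |V|=5 |E|=4  E = 0-r->1 1-q->0 3-p->4 5-r->3
step 2: apply R3 at {0↦3, 1↦4, 2↦5, 3↦1}  → |V|=2 |E|=2  E = 0-r->1 1-q->0
final graph: no rule applies after step 2
NF edges: [(0, 1, 'r'), (1, 0, 'q')]

Answer: q:1 r:1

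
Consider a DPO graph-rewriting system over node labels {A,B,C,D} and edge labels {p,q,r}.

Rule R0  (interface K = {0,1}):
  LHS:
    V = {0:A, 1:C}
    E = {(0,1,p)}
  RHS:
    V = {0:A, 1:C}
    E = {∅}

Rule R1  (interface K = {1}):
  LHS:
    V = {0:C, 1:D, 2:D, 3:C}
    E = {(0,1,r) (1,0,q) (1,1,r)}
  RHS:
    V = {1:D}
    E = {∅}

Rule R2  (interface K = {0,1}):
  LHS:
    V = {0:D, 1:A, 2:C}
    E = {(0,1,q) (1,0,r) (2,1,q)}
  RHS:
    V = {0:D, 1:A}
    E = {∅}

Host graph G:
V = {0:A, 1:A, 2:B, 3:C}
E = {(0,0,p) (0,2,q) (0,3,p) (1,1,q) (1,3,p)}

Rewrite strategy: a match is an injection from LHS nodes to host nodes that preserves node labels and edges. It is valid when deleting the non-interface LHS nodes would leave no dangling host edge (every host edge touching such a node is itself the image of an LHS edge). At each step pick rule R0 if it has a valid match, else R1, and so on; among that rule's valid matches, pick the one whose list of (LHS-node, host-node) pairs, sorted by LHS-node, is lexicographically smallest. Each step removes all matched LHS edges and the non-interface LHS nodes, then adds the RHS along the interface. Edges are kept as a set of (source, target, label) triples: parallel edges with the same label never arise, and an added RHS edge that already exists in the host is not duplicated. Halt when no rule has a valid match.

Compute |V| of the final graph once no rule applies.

initial: |V|=4 |E|=5  E = 0-p->0 0-q->2 0-p->3 1-q->1 1-p->3
step 1: apply R0 at {0↦0, 1↦3}  → |V|=4 |E|=4  E = 0-p->0 0-q->2 1-q->1 1-p->3
step 2: apply R0 at {0↦1, 1↦3}  → |V|=4 |E|=3  E = 0-p->0 0-q->2 1-q->1
final graph: no rule applies after step 2
NF nodes: {0:A, 1:A, 2:B, 3:C}

Answer: 4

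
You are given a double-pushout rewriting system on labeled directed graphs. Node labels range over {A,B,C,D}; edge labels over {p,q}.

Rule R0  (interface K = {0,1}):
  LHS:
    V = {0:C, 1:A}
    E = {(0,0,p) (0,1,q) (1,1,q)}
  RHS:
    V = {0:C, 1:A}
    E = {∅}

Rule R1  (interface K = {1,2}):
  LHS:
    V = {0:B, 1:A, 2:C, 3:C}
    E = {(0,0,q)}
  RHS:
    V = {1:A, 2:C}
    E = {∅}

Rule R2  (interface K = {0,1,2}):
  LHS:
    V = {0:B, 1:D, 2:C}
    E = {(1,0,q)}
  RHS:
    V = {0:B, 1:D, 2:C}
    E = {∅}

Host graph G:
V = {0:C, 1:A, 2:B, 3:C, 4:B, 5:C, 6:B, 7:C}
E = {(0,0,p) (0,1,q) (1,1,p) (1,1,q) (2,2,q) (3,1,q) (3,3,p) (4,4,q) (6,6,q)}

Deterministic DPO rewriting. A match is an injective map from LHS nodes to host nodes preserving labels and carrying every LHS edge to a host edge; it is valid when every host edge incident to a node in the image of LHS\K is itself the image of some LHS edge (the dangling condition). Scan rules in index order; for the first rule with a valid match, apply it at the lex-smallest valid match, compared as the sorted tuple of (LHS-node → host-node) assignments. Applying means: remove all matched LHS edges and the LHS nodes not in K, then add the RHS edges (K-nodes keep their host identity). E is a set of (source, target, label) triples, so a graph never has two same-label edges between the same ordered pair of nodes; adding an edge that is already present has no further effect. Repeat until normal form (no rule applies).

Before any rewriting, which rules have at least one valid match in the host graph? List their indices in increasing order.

R0: 2 valid matches — {0↦0, 1↦1}, {0↦3, 1↦1}
R1: 18 valid matches — {0↦2, 1↦1, 2↦0, 3↦5}, {0↦2, 1↦1, 2↦0, 3↦7}, {0↦2, 1↦1, 2↦3, 3↦5} (+15 more)
R2: no valid match — LHS pattern not found

Answer: [R0,R1]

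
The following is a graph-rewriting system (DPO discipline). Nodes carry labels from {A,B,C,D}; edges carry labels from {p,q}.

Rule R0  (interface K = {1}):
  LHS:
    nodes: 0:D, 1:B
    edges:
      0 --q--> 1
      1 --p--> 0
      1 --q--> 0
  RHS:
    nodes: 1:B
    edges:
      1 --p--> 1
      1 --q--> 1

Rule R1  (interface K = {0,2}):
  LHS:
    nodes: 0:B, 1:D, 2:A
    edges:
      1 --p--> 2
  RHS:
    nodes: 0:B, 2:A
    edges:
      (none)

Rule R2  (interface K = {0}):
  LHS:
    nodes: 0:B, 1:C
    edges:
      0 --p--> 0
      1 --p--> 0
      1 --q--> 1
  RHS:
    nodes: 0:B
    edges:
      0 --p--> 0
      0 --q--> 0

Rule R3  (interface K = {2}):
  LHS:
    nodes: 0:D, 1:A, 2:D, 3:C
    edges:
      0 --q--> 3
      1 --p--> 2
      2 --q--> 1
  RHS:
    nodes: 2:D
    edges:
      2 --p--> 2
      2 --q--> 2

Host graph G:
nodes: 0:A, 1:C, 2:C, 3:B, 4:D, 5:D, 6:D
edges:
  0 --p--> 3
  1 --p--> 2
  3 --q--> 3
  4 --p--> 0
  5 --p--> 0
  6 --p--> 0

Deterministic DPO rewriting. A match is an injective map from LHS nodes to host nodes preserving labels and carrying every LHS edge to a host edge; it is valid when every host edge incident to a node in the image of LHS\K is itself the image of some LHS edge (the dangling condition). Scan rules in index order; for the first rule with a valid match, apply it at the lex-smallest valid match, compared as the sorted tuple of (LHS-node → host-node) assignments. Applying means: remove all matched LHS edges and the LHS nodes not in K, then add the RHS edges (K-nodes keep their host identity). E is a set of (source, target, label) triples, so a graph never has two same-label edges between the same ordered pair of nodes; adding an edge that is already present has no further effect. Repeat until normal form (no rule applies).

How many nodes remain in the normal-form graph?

Answer: 4

Steps:
start.  V:7 E:6  edges: 0-p->3 1-p->2 3-q->3 4-p->0 5-p->0 6-p->0
1. fire R1 via {0↦3, 1↦4, 2↦0}  →  V:6 E:5  edges: 0-p->3 1-p->2 3-q->3 5-p->0 6-p->0
2. fire R1 via {0↦3, 1↦5, 2↦0}  →  V:5 E:4  edges: 0-p->3 1-p->2 3-q->3 6-p->0
3. fire R1 via {0↦3, 1↦6, 2↦0}  →  V:4 E:3  edges: 0-p->3 1-p->2 3-q->3
normal form: no rule applies after step 3
NF nodes: {0:A, 1:C, 2:C, 3:B}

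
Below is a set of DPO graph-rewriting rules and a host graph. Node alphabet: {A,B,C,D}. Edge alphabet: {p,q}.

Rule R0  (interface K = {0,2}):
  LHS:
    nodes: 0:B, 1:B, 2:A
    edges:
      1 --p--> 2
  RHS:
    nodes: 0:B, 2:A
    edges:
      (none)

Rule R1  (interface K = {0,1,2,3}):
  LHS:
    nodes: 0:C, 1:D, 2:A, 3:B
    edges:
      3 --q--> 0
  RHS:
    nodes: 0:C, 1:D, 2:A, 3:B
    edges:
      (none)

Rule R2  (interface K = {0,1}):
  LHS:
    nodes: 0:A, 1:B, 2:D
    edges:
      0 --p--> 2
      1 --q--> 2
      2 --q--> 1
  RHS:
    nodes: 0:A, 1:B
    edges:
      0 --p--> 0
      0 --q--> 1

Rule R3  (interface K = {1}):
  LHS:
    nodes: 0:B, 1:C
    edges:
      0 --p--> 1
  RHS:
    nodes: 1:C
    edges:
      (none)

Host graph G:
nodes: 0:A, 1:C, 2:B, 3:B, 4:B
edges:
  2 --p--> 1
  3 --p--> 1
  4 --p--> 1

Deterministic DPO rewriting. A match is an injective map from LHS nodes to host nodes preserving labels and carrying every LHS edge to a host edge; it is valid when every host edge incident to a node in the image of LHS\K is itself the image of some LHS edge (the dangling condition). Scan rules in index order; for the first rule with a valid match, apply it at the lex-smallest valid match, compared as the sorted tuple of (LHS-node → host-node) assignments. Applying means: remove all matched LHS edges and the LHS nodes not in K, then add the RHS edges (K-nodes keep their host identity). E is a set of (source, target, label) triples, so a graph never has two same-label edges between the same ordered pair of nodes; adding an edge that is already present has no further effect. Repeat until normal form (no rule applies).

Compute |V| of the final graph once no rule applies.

Answer: 2

Rewrite trace:
initial: |V|=5 |E|=3  E = 2-p->1 3-p->1 4-p->1
step 1: apply R3 at {0↦2, 1↦1}  → |V|=4 |E|=2  E = 3-p->1 4-p->1
step 2: apply R3 at {0↦3, 1↦1}  → |V|=3 |E|=1  E = 4-p->1
step 3: apply R3 at {0↦4, 1↦1}  → |V|=2 |E|=0  E = ∅
final graph: no rule applies after step 3
NF nodes: {0:A, 1:C}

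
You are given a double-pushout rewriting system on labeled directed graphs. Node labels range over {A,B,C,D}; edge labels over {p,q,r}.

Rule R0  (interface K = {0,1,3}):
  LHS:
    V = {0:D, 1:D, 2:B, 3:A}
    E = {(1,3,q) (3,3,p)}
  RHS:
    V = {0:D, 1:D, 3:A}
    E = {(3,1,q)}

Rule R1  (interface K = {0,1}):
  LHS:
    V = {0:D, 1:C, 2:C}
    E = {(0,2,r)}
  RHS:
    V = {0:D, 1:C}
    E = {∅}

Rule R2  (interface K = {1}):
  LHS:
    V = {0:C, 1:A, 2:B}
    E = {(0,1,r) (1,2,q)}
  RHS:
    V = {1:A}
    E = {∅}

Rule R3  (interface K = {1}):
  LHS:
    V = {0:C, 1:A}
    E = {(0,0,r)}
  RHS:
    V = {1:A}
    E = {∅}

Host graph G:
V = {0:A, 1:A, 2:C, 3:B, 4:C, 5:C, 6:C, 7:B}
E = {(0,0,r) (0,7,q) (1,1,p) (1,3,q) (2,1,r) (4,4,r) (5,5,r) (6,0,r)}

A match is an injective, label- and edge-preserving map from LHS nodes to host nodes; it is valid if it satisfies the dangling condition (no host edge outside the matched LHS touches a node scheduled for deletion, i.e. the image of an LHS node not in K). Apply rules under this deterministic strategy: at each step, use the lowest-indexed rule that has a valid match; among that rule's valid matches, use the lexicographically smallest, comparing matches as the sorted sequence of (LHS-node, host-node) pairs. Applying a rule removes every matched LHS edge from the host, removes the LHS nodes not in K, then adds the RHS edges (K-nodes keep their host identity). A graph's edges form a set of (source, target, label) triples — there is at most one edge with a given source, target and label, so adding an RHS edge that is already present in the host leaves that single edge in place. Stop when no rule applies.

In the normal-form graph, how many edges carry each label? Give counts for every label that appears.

start.  V:8 E:8  edges: 0-r->0 0-q->7 1-p->1 1-q->3 2-r->1 4-r->4 5-r->5 6-r->0
1. fire R2 via {0↦2, 1↦1, 2↦3}  →  V:6 E:6  edges: 0-r->0 0-q->7 1-p->1 4-r->4 5-r->5 6-r->0
2. fire R2 via {0↦6, 1↦0, 2↦7}  →  V:4 E:4  edges: 0-r->0 1-p->1 4-r->4 5-r->5
3. fire R3 via {0↦4, 1↦0}  →  V:3 E:3  edges: 0-r->0 1-p->1 5-r->5
4. fire R3 via {0↦5, 1↦0}  →  V:2 E:2  edges: 0-r->0 1-p->1
final graph: no rule applies after step 4
NF edges: [(0, 0, 'r'), (1, 1, 'p')]

Answer: p:1 r:1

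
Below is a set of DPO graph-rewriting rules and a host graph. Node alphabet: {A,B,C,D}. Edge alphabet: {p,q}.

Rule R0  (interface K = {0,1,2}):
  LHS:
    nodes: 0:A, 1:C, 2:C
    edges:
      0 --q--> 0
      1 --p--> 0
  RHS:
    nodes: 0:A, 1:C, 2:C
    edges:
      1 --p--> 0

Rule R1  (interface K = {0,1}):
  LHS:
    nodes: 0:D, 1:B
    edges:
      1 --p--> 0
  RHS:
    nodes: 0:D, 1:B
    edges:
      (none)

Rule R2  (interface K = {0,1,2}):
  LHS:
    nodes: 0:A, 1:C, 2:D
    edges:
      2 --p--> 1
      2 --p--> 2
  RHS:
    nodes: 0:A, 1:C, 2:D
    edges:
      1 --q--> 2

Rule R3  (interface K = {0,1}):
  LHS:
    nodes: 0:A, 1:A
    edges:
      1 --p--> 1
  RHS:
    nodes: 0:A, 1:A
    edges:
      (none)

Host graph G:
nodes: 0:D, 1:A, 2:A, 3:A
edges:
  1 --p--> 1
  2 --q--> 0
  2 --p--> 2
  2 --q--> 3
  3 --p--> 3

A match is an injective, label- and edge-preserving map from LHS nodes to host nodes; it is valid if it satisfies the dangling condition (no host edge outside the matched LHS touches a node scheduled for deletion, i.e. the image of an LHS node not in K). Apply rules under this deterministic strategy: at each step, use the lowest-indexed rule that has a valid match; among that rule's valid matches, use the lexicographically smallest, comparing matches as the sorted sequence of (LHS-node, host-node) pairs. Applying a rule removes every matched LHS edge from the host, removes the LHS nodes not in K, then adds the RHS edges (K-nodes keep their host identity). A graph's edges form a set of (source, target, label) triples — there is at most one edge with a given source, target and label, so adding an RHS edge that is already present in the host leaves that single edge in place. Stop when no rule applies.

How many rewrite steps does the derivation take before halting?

Answer: 3

Steps:
start.  V:4 E:5  edges: 1-p->1 2-q->0 2-p->2 2-q->3 3-p->3
1. fire R3 via {0↦1, 1↦2}  →  V:4 E:4  edges: 1-p->1 2-q->0 2-q->3 3-p->3
2. fire R3 via {0↦1, 1↦3}  →  V:4 E:3  edges: 1-p->1 2-q->0 2-q->3
3. fire R3 via {0↦2, 1↦1}  →  V:4 E:2  edges: 2-q->0 2-q->3
normal form: no rule applies after step 3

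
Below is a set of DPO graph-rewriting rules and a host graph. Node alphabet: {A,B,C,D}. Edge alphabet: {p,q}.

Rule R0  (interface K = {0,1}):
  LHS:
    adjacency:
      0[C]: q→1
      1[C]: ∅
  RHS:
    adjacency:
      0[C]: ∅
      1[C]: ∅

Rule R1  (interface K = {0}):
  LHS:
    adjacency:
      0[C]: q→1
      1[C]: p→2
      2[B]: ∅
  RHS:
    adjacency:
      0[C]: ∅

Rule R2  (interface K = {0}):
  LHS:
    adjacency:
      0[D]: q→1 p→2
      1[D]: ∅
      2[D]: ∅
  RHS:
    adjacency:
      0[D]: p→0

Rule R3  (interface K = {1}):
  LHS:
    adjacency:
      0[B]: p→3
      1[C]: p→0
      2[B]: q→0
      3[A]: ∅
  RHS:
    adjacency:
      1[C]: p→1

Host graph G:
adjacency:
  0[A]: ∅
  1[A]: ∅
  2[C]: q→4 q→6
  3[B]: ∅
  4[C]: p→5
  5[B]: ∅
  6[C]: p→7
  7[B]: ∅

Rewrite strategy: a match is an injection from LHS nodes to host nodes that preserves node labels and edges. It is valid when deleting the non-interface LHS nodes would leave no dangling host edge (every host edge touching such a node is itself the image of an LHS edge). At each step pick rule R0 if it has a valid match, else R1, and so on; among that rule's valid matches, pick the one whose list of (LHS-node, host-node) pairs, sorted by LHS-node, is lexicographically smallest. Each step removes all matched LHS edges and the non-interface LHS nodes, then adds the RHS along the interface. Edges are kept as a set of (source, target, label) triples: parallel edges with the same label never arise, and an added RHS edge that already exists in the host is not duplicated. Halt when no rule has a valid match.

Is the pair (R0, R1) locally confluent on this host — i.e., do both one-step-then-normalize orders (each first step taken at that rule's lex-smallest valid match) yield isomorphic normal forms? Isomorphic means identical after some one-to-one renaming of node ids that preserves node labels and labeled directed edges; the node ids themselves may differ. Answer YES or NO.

branch R0-first: apply at {0↦2, 1↦4} → |E|=3, then 1 more step(s) → NF |V|=8 |E|=2 V={0:A, 1:A, 2:C, 3:B, 4:C, 5:B, 6:C, 7:B} E=4-p->5 6-p->7
branch R1-first: apply at {0↦2, 1↦4, 2↦5} → |E|=2, then 1 more step(s) → NF |V|=6 |E|=1 V={0:A, 1:A, 2:C, 3:B, 6:C, 7:B} E=6-p->7
graphs not isomorphic

Answer: NO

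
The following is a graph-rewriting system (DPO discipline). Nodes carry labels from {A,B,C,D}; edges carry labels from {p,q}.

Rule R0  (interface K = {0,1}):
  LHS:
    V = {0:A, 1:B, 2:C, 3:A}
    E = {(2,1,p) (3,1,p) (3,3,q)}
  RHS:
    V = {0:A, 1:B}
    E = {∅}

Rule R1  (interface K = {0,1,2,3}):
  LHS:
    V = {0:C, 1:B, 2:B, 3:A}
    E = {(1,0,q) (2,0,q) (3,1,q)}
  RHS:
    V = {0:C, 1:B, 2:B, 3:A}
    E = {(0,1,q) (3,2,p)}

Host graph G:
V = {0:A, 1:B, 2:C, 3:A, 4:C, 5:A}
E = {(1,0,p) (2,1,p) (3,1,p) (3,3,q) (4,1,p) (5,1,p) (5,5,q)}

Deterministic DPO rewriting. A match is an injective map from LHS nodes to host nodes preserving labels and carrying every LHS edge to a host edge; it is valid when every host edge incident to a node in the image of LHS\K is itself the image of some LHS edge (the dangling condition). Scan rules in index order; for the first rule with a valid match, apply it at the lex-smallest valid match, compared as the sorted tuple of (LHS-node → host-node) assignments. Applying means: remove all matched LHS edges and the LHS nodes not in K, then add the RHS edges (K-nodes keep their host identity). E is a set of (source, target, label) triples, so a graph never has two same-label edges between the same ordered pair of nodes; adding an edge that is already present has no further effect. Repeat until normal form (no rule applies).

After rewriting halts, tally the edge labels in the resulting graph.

Answer: p:1

Rewrite trace:
initial: |V|=6 |E|=7  E = 1-p->0 2-p->1 3-p->1 3-q->3 4-p->1 5-p->1 5-q->5
step 1: apply R0 at {0↦0, 1↦1, 2↦2, 3↦3}  → |V|=4 |E|=4  E = 1-p->0 4-p->1 5-p->1 5-q->5
step 2: apply R0 at {0↦0, 1↦1, 2↦4, 3↦5}  → |V|=2 |E|=1  E = 1-p->0
final graph: no rule applies after step 2
NF edges: [(1, 0, 'p')]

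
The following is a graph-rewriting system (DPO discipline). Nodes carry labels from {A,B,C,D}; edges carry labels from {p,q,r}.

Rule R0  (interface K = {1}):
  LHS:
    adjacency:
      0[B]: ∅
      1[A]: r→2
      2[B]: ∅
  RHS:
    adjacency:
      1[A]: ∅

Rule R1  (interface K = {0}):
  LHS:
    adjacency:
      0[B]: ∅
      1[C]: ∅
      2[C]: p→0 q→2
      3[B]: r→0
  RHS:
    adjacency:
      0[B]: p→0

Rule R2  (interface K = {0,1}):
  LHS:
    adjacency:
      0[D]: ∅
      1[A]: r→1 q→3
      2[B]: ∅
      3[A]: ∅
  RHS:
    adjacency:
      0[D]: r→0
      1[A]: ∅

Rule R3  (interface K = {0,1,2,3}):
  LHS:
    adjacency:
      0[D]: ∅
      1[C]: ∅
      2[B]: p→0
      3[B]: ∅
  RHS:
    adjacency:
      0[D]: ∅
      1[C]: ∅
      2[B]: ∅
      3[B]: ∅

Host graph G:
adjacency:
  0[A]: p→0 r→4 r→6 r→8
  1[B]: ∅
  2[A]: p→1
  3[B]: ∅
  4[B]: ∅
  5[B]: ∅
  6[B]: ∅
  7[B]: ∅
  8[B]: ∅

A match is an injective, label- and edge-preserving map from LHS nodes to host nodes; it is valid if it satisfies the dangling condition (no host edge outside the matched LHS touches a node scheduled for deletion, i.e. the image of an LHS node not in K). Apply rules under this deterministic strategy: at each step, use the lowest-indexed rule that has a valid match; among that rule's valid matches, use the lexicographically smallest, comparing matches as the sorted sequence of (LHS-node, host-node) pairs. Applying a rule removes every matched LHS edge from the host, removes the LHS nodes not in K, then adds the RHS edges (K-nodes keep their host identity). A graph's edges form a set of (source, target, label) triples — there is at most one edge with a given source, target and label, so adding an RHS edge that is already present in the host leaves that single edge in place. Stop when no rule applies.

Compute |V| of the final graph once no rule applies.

Answer: 3

Rewrite trace:
initial: |V|=9 |E|=5  E = 0-p->0 0-r->4 0-r->6 0-r->8 2-p->1
step 1: apply R0 at {0↦3, 1↦0, 2↦4}  → |V|=7 |E|=4  E = 0-p->0 0-r->6 0-r->8 2-p->1
step 2: apply R0 at {0↦5, 1↦0, 2↦6}  → |V|=5 |E|=3  E = 0-p->0 0-r->8 2-p->1
step 3: apply R0 at {0↦7, 1↦0, 2↦8}  → |V|=3 |E|=2  E = 0-p->0 2-p->1
final graph: no rule applies after step 3
NF nodes: {0:A, 1:B, 2:A}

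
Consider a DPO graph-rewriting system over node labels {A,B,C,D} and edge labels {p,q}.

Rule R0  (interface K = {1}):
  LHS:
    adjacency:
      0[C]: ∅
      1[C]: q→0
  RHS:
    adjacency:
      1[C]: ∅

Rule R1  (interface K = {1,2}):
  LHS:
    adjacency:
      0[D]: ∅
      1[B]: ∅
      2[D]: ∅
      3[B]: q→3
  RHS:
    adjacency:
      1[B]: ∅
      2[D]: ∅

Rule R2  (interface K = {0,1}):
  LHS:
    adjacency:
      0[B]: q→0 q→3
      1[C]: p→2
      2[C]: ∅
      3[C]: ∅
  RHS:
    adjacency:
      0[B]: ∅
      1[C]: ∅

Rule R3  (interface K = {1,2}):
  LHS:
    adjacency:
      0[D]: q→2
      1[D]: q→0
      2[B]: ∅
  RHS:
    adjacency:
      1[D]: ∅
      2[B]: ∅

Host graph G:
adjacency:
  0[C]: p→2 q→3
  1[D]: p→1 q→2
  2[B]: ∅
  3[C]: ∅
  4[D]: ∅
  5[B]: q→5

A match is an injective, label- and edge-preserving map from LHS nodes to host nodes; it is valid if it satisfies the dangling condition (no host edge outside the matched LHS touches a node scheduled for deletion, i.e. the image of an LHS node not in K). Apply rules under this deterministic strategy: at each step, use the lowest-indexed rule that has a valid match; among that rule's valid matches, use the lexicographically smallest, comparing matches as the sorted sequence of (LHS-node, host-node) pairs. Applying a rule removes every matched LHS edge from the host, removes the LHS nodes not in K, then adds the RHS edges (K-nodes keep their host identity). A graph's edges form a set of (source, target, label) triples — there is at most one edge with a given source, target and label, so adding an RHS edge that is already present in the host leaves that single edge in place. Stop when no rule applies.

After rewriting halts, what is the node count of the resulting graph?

[0] host  ⇒  6 nodes, 5 edges  {0-p->2 0-q->3 1-p->1 1-q->2 5-q->5}
[1] R0 @ {0↦3, 1↦0}  ⇒  5 nodes, 4 edges  {0-p->2 1-p->1 1-q->2 5-q->5}
[2] R1 @ {0↦4, 1↦2, 2↦1, 3↦5}  ⇒  3 nodes, 3 edges  {0-p->2 1-p->1 1-q->2}
normal form: no rule applies after step 2
NF nodes: {0:C, 1:D, 2:B}

Answer: 3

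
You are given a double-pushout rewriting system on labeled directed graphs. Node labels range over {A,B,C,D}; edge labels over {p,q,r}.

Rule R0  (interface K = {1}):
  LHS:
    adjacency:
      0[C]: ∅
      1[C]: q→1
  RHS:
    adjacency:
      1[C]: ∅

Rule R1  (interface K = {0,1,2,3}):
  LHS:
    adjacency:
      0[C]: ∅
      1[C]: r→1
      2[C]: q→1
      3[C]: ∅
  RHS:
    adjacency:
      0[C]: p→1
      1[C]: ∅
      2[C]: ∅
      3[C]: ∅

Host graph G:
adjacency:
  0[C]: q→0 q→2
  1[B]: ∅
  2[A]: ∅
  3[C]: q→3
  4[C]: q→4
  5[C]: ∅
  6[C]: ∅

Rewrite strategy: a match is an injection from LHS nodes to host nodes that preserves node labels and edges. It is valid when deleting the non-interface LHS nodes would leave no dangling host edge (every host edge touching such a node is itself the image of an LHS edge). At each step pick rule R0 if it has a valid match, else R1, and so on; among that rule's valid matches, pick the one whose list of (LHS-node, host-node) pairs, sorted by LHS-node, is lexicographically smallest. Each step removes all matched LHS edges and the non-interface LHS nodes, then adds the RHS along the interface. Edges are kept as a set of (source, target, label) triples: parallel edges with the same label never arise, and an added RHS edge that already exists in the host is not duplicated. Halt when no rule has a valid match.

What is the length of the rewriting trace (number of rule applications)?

Answer: 3

Derivation:
initial: |V|=7 |E|=4  E = 0-q->0 0-q->2 3-q->3 4-q->4
step 1: apply R0 at {0↦5, 1↦0}  → |V|=6 |E|=3  E = 0-q->2 3-q->3 4-q->4
step 2: apply R0 at {0↦6, 1↦3}  → |V|=5 |E|=2  E = 0-q->2 4-q->4
step 3: apply R0 at {0↦3, 1↦4}  → |V|=4 |E|=1  E = 0-q->2
final graph: no rule applies after step 3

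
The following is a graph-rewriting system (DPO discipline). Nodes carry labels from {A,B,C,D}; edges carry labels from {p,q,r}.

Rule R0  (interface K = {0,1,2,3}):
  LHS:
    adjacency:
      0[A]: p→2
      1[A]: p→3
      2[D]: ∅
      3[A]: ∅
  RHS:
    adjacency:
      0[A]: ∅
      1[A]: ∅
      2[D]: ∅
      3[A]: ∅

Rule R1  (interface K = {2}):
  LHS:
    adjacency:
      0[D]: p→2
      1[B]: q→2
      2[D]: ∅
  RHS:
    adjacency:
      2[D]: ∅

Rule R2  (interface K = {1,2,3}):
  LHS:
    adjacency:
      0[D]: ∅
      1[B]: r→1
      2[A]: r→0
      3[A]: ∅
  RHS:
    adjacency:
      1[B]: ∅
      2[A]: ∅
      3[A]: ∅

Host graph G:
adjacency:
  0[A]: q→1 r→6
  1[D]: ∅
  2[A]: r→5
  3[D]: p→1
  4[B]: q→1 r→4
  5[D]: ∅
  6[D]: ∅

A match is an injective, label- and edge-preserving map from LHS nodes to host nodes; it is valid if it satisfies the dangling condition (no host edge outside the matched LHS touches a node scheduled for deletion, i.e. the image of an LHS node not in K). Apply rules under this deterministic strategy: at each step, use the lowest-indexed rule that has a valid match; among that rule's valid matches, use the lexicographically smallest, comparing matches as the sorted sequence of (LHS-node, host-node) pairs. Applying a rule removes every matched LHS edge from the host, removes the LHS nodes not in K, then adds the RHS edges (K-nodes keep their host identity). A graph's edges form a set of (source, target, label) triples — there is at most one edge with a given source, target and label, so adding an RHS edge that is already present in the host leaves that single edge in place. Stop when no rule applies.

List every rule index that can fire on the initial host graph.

R0: no valid match — LHS pattern not found
R1: no valid match — 1 raw match, all fail dangling condition
R2: 2 valid matches — {0↦5, 1↦4, 2↦2, 3↦0}, {0↦6, 1↦4, 2↦0, 3↦2}

Answer: [R2]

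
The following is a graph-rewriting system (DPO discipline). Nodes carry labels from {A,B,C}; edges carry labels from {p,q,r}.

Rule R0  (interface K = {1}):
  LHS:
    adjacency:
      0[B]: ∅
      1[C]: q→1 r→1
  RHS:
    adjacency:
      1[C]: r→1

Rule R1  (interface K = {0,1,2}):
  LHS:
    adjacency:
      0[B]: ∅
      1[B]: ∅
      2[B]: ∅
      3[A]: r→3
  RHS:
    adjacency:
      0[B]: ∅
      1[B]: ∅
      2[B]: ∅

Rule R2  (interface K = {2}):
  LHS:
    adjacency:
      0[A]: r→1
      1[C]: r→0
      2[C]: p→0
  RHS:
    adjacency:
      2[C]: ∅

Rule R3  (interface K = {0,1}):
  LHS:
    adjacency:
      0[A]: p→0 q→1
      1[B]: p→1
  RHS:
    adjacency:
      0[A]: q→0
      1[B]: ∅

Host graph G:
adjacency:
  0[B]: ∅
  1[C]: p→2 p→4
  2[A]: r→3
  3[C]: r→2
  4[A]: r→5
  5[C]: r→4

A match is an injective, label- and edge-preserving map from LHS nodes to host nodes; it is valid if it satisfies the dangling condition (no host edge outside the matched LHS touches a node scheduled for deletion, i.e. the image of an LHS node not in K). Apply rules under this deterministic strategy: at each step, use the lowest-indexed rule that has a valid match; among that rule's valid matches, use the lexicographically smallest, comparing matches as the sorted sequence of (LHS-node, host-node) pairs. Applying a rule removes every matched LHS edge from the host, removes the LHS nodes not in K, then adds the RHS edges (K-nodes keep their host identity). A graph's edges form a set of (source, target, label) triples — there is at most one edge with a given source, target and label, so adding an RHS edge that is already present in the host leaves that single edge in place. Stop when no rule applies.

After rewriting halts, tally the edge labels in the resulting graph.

initial: |V|=6 |E|=6  E = 1-p->2 1-p->4 2-r->3 3-r->2 4-r->5 5-r->4
step 1: apply R2 at {0↦2, 1↦3, 2↦1}  → |V|=4 |E|=3  E = 1-p->4 4-r->5 5-r->4
step 2: apply R2 at {0↦4, 1↦5, 2↦1}  → |V|=2 |E|=0  E = ∅
halt: no rule applies after step 2
NF edges: []

Answer: (no edges)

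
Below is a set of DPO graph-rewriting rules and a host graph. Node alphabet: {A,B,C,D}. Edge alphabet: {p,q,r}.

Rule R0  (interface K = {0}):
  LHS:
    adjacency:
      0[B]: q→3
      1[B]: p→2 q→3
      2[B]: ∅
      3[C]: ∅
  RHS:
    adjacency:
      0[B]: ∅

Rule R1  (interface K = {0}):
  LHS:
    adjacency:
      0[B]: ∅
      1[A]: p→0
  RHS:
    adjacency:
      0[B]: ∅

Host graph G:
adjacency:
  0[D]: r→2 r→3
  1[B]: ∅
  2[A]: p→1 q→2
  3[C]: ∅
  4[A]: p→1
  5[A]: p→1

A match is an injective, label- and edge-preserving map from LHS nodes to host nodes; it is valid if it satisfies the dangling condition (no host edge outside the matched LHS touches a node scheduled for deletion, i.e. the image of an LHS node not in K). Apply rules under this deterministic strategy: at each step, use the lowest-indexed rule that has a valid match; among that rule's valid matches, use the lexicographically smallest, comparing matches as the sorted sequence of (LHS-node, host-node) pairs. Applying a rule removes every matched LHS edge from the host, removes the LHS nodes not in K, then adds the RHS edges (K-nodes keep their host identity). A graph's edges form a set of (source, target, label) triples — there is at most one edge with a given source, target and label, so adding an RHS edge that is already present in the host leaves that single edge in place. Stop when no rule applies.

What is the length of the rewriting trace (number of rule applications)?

Answer: 2

Rewrite trace:
[0] host  ⇒  6 nodes, 6 edges  {0-r->2 0-r->3 2-p->1 2-q->2 4-p->1 5-p->1}
[1] R1 @ {0↦1, 1↦4}  ⇒  5 nodes, 5 edges  {0-r->2 0-r->3 2-p->1 2-q->2 5-p->1}
[2] R1 @ {0↦1, 1↦5}  ⇒  4 nodes, 4 edges  {0-r->2 0-r->3 2-p->1 2-q->2}
normal form: no rule applies after step 2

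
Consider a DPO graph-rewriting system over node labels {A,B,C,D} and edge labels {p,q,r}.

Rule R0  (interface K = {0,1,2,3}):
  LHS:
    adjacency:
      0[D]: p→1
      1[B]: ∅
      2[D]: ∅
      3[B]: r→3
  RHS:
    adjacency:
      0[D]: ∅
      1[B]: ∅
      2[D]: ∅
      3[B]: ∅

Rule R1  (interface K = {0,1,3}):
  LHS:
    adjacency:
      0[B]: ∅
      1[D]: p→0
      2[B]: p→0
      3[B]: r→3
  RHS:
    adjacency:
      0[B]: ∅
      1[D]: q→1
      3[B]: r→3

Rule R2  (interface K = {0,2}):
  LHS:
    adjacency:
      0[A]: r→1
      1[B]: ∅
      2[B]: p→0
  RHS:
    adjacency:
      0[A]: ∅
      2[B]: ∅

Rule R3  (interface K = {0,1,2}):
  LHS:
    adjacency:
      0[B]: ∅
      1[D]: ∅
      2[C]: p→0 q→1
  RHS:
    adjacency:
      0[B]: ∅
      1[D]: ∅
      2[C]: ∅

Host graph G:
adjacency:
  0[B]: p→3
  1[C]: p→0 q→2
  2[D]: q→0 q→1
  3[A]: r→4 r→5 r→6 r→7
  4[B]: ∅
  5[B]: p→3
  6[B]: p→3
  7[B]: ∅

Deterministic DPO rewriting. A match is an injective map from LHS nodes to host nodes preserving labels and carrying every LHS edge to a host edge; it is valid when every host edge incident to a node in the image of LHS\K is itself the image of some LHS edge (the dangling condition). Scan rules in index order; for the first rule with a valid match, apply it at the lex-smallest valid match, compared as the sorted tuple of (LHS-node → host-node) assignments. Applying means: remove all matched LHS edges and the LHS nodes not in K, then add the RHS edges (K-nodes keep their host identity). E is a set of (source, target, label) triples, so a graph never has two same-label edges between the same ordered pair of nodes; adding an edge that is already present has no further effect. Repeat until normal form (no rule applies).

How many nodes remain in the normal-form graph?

[0] host  ⇒  8 nodes, 11 edges  {0-p->3 1-p->0 1-q->2 2-q->0 2-q->1 3-r->4 3-r->5 3-r->6 3-r->7 5-p->3 6-p->3}
[1] R2 @ {0↦3, 1↦4, 2↦0}  ⇒  7 nodes, 9 edges  {1-p->0 1-q->2 2-q->0 2-q->1 3-r->5 3-r->6 3-r->7 5-p->3 6-p->3}
[2] R2 @ {0↦3, 1↦7, 2↦5}  ⇒  6 nodes, 7 edges  {1-p->0 1-q->2 2-q->0 2-q->1 3-r->5 3-r->6 6-p->3}
[3] R2 @ {0↦3, 1↦5, 2↦6}  ⇒  5 nodes, 5 edges  {1-p->0 1-q->2 2-q->0 2-q->1 3-r->6}
[4] R3 @ {0↦0, 1↦2, 2↦1}  ⇒  5 nodes, 3 edges  {2-q->0 2-q->1 3-r->6}
normal form: no rule applies after step 4
NF nodes: {0:B, 1:C, 2:D, 3:A, 6:B}

Answer: 5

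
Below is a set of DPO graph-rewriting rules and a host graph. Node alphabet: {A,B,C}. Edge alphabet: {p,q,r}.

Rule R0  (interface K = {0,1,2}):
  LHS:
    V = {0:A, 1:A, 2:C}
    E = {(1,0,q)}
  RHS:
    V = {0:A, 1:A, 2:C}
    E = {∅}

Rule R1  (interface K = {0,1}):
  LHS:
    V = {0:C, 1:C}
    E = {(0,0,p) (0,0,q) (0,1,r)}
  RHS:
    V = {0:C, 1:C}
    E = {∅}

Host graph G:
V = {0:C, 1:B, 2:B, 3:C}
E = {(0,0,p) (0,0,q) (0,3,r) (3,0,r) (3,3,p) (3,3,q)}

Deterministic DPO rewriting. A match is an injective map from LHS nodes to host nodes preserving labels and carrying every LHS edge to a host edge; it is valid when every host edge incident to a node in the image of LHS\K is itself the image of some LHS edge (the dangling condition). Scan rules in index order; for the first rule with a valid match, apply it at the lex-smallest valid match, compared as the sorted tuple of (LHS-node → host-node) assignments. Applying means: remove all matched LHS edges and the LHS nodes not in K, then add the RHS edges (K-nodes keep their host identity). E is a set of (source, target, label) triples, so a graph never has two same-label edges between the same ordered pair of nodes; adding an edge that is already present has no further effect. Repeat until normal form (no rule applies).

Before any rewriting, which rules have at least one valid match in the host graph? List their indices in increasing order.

R0: no valid match — LHS pattern not found
R1: 2 valid matches — {0↦0, 1↦3}, {0↦3, 1↦0}

Answer: [R1]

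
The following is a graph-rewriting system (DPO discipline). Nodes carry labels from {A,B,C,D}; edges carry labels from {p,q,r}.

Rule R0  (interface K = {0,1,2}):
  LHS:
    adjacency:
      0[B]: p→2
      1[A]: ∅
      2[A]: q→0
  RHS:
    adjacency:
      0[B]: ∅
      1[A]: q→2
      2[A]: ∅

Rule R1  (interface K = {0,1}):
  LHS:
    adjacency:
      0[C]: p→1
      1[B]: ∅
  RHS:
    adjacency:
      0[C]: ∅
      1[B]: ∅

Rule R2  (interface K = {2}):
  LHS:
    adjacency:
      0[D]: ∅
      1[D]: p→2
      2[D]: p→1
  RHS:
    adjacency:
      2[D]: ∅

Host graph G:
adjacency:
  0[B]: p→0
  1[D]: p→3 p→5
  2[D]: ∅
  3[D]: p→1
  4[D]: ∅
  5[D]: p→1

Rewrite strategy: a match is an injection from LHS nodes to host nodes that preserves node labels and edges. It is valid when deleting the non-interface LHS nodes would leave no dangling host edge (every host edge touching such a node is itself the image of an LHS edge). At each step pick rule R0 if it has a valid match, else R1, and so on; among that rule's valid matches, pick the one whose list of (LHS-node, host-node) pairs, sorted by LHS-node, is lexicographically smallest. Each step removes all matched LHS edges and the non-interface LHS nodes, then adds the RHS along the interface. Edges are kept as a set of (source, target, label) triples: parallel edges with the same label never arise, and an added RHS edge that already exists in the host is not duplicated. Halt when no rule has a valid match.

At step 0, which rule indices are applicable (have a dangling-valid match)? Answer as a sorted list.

Answer: [R2]

Steps:
R0: no valid match — LHS pattern not found
R1: no valid match — LHS pattern not found
R2: 4 valid matches — {0↦2, 1↦3, 2↦1}, {0↦2, 1↦5, 2↦1}, {0↦4, 1↦3, 2↦1} (+1 more)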